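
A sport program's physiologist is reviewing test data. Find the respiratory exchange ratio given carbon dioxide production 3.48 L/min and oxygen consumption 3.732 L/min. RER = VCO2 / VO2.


VCO2 = 3.48 L/min
VO2 = 3.732 L/min
RER = 3.48 / 3.732 = 0.9325

0.9325


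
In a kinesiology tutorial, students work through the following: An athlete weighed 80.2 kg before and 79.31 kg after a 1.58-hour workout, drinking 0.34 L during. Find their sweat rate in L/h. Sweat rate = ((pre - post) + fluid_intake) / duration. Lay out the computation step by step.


Body mass change = 0.89 kg
Total sweat loss = 0.89 + 0.34 = 1.23 L
Rate = 1.23 / 1.58 = 0.778 L/h

0.778 L/h


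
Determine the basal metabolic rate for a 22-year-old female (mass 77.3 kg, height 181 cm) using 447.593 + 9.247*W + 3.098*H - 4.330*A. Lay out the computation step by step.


BMR = 447.593 + 9.247*77.3 + 3.098*181 - 4.330*22
= 1627.86 kcal/day

1627.86 kcal/day


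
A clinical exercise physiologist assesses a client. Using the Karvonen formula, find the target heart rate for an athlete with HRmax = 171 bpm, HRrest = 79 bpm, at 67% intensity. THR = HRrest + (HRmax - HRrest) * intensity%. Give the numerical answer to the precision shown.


HRR = 171 - 79 = 92
THR = 79 + 92 * 0.67
= 79 + 61.64
= 140.64 bpm

140.64 bpm


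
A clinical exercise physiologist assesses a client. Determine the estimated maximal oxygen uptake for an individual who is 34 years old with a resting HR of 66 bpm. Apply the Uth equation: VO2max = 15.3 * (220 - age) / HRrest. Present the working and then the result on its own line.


HRmax = 220 - 34 = 186
VO2max = 15.3 * (186 / 66)
= 15.3 * 2.8182
= 43.12 mL/kg/min

43.12 mL/kg/min


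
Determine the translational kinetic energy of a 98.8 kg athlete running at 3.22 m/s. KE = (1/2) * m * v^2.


KE = 0.5 * m * v^2
= 0.5 * 98.8 * 3.22^2
= 0.5 * 98.8 * 10.3684
= 512.2 J

512.2 J


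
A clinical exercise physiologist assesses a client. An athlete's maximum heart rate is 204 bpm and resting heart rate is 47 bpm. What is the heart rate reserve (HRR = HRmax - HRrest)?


HRR = HRmax - HRrest
= 204 - 47
= 157 bpm

157 bpm


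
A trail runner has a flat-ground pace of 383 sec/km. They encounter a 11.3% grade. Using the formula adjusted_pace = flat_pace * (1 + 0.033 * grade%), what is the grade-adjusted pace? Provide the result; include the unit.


Grade factor = 1 + 0.033 * 11.3 = 1.3729
Adjusted = 383 * 1.3729 = 525.82 sec/km

525.82 s/km


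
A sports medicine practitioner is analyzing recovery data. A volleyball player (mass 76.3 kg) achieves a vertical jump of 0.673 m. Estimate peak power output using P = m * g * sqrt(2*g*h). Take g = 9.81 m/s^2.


2 * g * h = 2 * 9.81 * 0.673 = 13.20426
sqrt(13.20426) = 3.633767 m/s
P = 76.3 * 9.81 * 3.633767 = 2719.89 W

2719.89 W


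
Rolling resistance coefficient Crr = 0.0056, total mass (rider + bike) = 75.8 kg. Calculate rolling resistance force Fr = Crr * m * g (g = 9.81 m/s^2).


Fr = Crr * m * g
= 0.0056 * 75.8 * 9.81
= 4.164 N

4.164 N


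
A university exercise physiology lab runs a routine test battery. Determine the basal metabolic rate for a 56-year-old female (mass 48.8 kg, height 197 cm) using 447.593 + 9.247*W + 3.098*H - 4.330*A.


BMR = 447.593 + 9.247*48.8 + 3.098*197 - 4.330*56
= 1266.67 kcal/day

1266.67 kcal/day


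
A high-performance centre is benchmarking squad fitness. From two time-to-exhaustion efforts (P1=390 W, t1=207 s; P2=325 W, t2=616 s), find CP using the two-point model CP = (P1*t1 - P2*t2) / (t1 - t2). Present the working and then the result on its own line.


Work in trial 1 = 80730 J
Work in trial 2 = 200200 J
Delta work = -119470 J
Delta time = -409 s
CP = -119470 / -409 = 292.1 W

292.1 W


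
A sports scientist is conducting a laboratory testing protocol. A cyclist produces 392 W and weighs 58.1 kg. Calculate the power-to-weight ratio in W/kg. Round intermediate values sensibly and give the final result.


P/W = power / mass
= 392 / 58.1
= 6.747 W/kg

6.747 W/kg


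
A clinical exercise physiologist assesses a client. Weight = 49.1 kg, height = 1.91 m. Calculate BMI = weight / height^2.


height^2 = 1.91^2 = 3.6481
BMI = 49.1 / 3.6481 = 13.46 kg/m^2

13.46 kg/m^2


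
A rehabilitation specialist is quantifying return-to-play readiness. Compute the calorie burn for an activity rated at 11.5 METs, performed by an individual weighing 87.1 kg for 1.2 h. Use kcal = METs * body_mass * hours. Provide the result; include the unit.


Product of METs and mass = 11.5 * 87.1 = 1001.65
Total kcal = 1001.65 * 1.2 = 1201.98 kcal

1201.98 kcal


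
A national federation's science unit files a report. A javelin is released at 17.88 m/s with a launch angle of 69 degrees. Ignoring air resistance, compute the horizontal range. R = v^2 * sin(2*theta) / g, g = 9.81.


Launch speed squared = 319.6944
sin(2 * 69 deg) = 0.669131
Range = 319.6944 * 0.669131 / 9.81
= 21.806 m

21.806 m


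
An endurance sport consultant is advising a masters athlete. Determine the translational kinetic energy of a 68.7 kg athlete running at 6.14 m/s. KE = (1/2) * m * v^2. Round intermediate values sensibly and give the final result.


KE = 0.5 * m * v^2
= 0.5 * 68.7 * 6.14^2
= 0.5 * 68.7 * 37.6996
= 1294.98 J

1294.98 J


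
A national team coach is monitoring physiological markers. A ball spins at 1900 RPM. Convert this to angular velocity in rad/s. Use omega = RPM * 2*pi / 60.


omega = 1900 * 2 * pi / 60
= 1900 * 6.28318531 / 60
= 11938.052 / 60
= 198.968 rad/s

198.968 rad/s


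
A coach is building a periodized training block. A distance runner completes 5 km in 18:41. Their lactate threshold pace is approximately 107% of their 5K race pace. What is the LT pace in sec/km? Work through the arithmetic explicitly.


Convert to seconds: 18 min 41 s = 1121 s
Pace per km = 1121 / 5 = 224.2 s/km
LT pace = 224.2 * 1.07 = 239.89 s/km

239.89 s/km


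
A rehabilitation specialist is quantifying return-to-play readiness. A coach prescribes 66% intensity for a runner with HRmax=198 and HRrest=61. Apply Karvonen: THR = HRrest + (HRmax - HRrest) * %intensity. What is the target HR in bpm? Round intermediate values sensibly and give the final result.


Heart rate reserve = 198 - 61 = 137
Intensity fraction = 66 / 100 = 0.66
THR = 61 + 137 * 0.66 = 151.42 bpm

151.42 bpm


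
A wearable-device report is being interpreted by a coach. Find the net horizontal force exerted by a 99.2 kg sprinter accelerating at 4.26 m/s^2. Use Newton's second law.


Newton's second law: F = m * a
F = 99.2 * 4.26 = 422.59 N

422.59 N


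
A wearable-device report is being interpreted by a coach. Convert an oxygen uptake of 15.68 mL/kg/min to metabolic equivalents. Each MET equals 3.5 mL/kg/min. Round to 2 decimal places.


One MET = 3.5 mL/kg/min
Number of METs = 15.68 / 3.5
= 4.48 METs

4.48 METs


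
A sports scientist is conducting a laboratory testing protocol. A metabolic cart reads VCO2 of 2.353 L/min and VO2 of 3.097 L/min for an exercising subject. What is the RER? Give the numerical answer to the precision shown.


RER = VCO2 / VO2 = 2.353 / 3.097 = 0.7598

0.7598


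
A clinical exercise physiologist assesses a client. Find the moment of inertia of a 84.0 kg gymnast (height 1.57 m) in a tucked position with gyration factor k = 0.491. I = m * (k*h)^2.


Radius of gyration = 0.491 * 1.57 = 0.77087 m
I = 84.0 * 0.77087^2
= 84.0 * 0.594241
= 49.916 kg*m^2

49.916 kg*m^2


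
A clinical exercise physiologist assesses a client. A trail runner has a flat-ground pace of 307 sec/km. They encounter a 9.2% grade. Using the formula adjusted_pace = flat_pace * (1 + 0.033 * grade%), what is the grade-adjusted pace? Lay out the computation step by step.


Grade factor = 1 + 0.033 * 9.2 = 1.3036
Adjusted = 307 * 1.3036 = 400.21 sec/km

400.21 s/km


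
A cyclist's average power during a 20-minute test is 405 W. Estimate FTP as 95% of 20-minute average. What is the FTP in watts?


FTP = 20-min power * 0.95
= 405 * 0.95
= 384.75 W

384.75 W


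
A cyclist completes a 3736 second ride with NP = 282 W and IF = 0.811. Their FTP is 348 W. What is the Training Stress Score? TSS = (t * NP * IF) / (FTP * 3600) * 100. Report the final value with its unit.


t * NP * IF = 3736 * 282 * 0.811 = 854430.672
FTP * 3600 = 1252800
TSS = (854430.672 / 1252800) * 100 = 68.2

68.2 TSS


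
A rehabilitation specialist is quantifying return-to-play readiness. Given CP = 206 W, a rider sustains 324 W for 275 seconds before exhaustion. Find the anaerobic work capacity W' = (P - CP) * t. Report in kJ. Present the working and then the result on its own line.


Excess power = 324 - 206 = 118 W
Work above CP = 118 * 275 = 32450 J
W' = 32.45 kJ

32.45 kJ


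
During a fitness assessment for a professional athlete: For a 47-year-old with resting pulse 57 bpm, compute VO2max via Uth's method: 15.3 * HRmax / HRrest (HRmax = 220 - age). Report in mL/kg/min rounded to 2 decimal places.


Step 1: HRmax = 220 - 47 = 173 bpm
Step 2: Ratio = 173 / 57 = 3.0351
Step 3: VO2max = 15.3 * 3.0351 = 46.44 mL/kg/min

46.44 mL/kg/min


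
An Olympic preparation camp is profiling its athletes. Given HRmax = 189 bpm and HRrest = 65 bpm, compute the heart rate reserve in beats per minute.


Heart rate reserve = maximum HR minus resting HR
HRR = 189 - 65 = 124 bpm

124 bpm


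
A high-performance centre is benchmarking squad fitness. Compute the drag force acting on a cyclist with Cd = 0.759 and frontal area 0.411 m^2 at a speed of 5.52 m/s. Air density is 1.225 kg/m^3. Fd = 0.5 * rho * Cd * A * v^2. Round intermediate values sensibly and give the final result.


Step 1: v^2 = 30.4704
Step 2: Fd = 0.5 * 1.225 * 0.759 * 0.411 * 30.4704
= 5.822 N

5.822 N


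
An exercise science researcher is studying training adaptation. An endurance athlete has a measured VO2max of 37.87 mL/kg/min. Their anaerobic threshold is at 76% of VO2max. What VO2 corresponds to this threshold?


Anaerobic threshold VO2 = VO2max * 76%
= 37.87 * 0.76
= 28.78 mL/kg/min

28.78 mL/kg/min


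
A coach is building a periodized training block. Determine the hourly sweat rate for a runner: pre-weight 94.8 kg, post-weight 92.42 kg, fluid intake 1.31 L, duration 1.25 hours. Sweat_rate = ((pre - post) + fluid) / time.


Mass lost = 94.8 - 92.42 = 2.38 kg
Add fluid consumed: 2.38 + 1.31 = 3.69 L total sweat
Sweat rate = 3.69 / 1.25 = 2.952 L/h

2.952 L/h


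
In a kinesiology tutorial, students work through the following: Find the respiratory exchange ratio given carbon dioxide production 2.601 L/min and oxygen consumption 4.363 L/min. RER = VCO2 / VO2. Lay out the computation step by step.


VCO2 = 2.601 L/min
VO2 = 4.363 L/min
RER = 2.601 / 4.363 = 0.5961

0.5961


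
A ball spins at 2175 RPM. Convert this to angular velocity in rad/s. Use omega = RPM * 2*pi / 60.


omega = 2175 * 2 * pi / 60
= 2175 * 6.28318531 / 60
= 13665.928 / 60
= 227.765 rad/s

227.765 rad/s


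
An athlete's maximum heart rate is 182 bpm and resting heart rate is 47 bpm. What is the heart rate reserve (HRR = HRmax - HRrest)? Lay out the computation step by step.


HRR = HRmax - HRrest
= 182 - 47
= 135 bpm

135 bpm


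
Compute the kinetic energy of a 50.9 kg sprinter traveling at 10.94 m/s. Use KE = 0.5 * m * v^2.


Velocity squared = 119.6836
KE = 0.5 * 50.9 * 119.6836 = 3045.95 J

3045.95 J


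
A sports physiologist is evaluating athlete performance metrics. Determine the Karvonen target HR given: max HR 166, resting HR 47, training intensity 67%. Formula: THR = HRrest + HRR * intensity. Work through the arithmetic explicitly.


HRR = HRmax - HRrest = 166 - 47 = 119
THR = 47 + 119 * 0.67
= 126.73 bpm

126.73 bpm


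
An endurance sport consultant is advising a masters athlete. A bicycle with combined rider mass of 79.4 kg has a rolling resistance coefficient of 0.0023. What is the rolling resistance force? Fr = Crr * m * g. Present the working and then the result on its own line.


Fr = 0.0023 * 79.4 * 9.81
= 0.18262 * 9.81
= 1.792 N

1.792 N


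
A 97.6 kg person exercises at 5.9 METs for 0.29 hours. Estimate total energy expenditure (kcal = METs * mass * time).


Energy = METs * mass(kg) * time(h)
= 5.9 * 97.6 * 0.29
= 166.99 kcal

166.99 kcal


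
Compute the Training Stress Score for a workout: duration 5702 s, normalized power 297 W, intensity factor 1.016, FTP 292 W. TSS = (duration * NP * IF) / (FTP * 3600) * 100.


Product = 5702 * 297 * 1.016 = 1720589.904
Base = 292 * 3600 = 1051200
TSS = 1720589.904 / 1051200 * 100 = 163.68

163.68 TSS


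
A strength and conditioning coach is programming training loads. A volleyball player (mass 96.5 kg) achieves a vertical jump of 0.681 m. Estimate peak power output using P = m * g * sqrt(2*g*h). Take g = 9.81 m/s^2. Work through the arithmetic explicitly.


2 * g * h = 2 * 9.81 * 0.681 = 13.36122
sqrt(13.36122) = 3.6553 m/s
P = 96.5 * 9.81 * 3.6553 = 3460.34 W

3460.34 W


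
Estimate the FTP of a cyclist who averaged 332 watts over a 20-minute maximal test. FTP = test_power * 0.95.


FTP = 332 * 0.95 = 315.4 W

315.4 W


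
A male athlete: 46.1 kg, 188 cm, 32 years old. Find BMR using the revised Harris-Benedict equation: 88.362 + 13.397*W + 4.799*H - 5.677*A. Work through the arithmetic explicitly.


Intercept = 88.362
Weight contribution = 13.397 * 46.1 = 617.6017
Height contribution = 4.799 * 188 = 902.212
Age contribution = 5.677 * 32 = 181.664
BMR = 88.362 + 617.6017 + 902.212 - 181.664
= 1426.51 kcal/day

1426.51 kcal/day


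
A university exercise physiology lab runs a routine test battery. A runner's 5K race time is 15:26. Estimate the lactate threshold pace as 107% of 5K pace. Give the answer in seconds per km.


Total race time = 15*60 + 26 = 926 seconds
5K pace = 926 / 5 = 185.2 sec/km
LT pace = 185.2 * 1.07 = 198.16 sec/km

198.16 s/km


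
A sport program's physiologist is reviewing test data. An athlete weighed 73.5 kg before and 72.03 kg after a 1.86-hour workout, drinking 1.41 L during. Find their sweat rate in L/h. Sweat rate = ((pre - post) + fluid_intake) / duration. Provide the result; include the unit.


Body mass change = 1.47 kg
Total sweat loss = 1.47 + 1.41 = 2.88 L
Rate = 2.88 / 1.86 = 1.548 L/h

1.548 L/h


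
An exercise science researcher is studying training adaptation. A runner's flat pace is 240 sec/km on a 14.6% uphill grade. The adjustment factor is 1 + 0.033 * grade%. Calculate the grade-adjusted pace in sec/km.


Factor = 1 + 0.033 * 14.6 = 1.4818
Adjusted pace = 240 * 1.4818
= 355.63 sec/km

355.63 s/km


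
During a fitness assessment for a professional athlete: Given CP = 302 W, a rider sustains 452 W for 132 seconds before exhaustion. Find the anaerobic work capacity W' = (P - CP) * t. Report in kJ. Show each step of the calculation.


Excess power = 452 - 302 = 150 W
Work above CP = 150 * 132 = 19800 J
W' = 19.8 kJ

19.8 kJ


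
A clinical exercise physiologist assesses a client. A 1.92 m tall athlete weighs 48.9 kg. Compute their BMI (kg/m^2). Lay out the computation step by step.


height^2 = 3.6864 m^2
BMI = 48.9 / 3.6864 = 13.26 kg/m^2

13.26 kg/m^2


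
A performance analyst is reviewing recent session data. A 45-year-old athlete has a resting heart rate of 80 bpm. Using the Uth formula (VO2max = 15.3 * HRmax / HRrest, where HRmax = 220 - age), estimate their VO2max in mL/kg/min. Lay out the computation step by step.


HRmax = 220 - 45 = 175 bpm
Ratio = HRmax / HRrest = 175 / 80 = 2.1875
VO2max = 15.3 * 2.1875 = 33.47 mL/kg/min

33.47 mL/kg/min


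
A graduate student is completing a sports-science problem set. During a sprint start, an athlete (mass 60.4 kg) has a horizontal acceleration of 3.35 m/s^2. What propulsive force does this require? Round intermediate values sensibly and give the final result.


Propulsive force = mass * acceleration
= 60.4 kg * 3.35 m/s^2
= 202.34 N

202.34 N


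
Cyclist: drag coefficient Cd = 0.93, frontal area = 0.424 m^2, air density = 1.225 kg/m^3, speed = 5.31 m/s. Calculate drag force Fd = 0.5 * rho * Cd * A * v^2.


v^2 = 5.31^2 = 28.1961
Fd = 0.5 * 1.225 * 0.93 * 0.424 * 28.1961
= 6.81 N

6.81 N


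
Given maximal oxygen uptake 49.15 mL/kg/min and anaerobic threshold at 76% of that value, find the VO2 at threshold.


Percentage as decimal = 0.76
VO2 at AT = 49.15 * 0.76 = 37.35 mL/kg/min

37.35 mL/kg/min


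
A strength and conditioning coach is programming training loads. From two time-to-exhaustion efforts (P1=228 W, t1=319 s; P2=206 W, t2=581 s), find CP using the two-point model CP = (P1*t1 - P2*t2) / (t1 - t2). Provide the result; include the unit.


Work in trial 1 = 72732 J
Work in trial 2 = 119686 J
Delta work = -46954 J
Delta time = -262 s
CP = -46954 / -262 = 179.21 W

179.21 W


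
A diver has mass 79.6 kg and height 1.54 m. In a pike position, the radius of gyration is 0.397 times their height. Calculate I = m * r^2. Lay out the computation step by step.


r = 0.397 * 1.54 = 0.61138 m
I = m * r^2 = 79.6 * 0.373786 = 29.753 kg*m^2

29.753 kg*m^2


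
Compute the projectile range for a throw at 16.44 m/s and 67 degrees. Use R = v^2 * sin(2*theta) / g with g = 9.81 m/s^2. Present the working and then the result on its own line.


Two times the angle = 134 degrees
sin(134) = 0.71934
R = 270.2736 * 0.71934 / 9.81 = 19.818 m

19.818 m


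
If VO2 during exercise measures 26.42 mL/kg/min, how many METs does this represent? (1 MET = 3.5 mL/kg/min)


METs = VO2 / 3.5 = 26.42 / 3.5 = 7.55

7.55 METs


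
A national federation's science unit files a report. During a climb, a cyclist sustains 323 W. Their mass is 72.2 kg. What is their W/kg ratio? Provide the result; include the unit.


Power-to-weight = 323 W / 72.2 kg
= 4.474 W/kg

4.474 W/kg


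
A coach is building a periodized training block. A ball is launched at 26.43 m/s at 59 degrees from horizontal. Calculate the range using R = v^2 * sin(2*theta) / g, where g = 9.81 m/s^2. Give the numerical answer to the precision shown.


sin(2 * 59) = sin(118) = 0.882948
v^2 = 26.43^2 = 698.5449
R = 698.5449 * 0.882948 / 9.81
= 62.872 m

62.872 m


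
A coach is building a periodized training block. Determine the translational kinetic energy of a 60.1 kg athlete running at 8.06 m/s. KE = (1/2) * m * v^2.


KE = 0.5 * m * v^2
= 0.5 * 60.1 * 8.06^2
= 0.5 * 60.1 * 64.9636
= 1952.16 J

1952.16 J


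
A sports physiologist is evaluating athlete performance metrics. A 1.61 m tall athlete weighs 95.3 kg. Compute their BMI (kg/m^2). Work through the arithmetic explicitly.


height^2 = 2.5921 m^2
BMI = 95.3 / 2.5921 = 36.77 kg/m^2

36.77 kg/m^2


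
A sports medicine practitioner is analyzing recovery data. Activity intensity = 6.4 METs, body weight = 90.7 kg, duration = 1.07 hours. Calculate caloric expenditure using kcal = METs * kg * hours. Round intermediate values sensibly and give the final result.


kcal = 6.4 * 90.7 * 1.07
= 580.48 * 1.07
= 621.11 kcal

621.11 kcal


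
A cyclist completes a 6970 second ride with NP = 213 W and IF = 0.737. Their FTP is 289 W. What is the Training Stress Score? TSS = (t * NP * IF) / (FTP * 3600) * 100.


t * NP * IF = 6970 * 213 * 0.737 = 1094157.57
FTP * 3600 = 1040400
TSS = (1094157.57 / 1040400) * 100 = 105.17

105.17 TSS


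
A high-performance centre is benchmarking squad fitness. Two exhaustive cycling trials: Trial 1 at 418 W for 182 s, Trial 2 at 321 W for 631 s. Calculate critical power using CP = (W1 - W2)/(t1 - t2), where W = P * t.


W1 = 418 * 182 = 76076 J
W2 = 321 * 631 = 202551 J
CP = (76076 - 202551) / (182 - 631)
= -126475 / -449
= 281.68 W

281.68 W


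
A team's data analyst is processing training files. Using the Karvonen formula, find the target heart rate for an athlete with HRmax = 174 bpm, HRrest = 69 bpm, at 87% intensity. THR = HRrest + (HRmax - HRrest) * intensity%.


HRR = 174 - 69 = 105
THR = 69 + 105 * 0.87
= 69 + 91.35
= 160.35 bpm

160.35 bpm


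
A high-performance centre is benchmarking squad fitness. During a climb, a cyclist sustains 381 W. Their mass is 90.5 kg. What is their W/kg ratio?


Power-to-weight = 381 W / 90.5 kg
= 4.21 W/kg

4.21 W/kg


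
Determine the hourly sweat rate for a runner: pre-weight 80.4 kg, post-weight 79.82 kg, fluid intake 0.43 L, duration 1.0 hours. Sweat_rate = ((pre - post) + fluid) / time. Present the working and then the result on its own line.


Mass lost = 80.4 - 79.82 = 0.58 kg
Add fluid consumed: 0.58 + 0.43 = 1.01 L total sweat
Sweat rate = 1.01 / 1.0 = 1.01 L/h

1.01 L/h


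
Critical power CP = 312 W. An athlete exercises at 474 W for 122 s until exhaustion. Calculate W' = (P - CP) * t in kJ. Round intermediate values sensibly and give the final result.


P - CP = 474 - 312 = 162 W
W' = 162 * 122 = 19764 J
= 19764 / 1000 = 19.764 kJ

19.764 kJ


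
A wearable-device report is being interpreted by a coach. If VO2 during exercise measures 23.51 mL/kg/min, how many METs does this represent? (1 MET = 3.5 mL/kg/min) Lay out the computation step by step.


METs = VO2 / 3.5 = 23.51 / 3.5 = 6.72

6.72 METs


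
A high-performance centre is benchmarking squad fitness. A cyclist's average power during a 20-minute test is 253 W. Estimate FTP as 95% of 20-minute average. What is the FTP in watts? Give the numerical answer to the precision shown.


FTP = 20-min power * 0.95
= 253 * 0.95
= 240.35 W

240.35 W


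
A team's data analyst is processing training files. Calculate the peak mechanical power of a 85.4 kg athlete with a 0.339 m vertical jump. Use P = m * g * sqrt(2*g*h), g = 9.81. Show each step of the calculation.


First, sqrt(2gh) = sqrt(2 * 9.81 * 0.339)
= sqrt(6.65118) = 2.578988 m/s
Power = 85.4 * 9.81 * 2.578988 = 2160.61 W

2160.61 W


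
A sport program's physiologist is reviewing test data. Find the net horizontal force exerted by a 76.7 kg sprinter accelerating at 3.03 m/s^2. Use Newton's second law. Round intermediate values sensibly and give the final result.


Newton's second law: F = m * a
F = 76.7 * 3.03 = 232.4 N

232.4 N


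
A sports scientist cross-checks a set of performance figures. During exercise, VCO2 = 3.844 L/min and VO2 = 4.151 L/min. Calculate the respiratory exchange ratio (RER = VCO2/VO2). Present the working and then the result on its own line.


RER = VCO2 / VO2
= 3.844 / 4.151
= 0.926

0.926


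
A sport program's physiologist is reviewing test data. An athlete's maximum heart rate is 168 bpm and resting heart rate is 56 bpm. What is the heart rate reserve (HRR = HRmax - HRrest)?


HRR = HRmax - HRrest
= 168 - 56
= 112 bpm

112 bpm


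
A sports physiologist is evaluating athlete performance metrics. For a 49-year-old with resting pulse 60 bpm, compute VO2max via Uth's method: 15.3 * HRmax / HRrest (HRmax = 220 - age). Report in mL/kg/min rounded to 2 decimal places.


Step 1: HRmax = 220 - 49 = 171 bpm
Step 2: Ratio = 171 / 60 = 2.85
Step 3: VO2max = 15.3 * 2.85 = 43.61 mL/kg/min

43.61 mL/kg/min


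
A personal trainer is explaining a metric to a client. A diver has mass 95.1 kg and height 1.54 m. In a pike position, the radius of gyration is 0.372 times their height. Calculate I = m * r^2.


r = 0.372 * 1.54 = 0.57288 m
I = m * r^2 = 95.1 * 0.328191 = 31.211 kg*m^2

31.211 kg*m^2


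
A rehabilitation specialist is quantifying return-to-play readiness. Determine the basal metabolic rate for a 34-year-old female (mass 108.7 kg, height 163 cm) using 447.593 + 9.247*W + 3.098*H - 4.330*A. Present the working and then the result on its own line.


BMR = 447.593 + 9.247*108.7 + 3.098*163 - 4.330*34
= 1810.5 kcal/day

1810.5 kcal/day


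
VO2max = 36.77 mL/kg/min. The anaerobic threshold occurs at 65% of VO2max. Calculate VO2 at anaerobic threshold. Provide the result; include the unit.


AT fraction = 65 / 100 = 0.65
AT VO2 = 36.77 * 0.65
= 23.9 mL/kg/min

23.9 mL/kg/min


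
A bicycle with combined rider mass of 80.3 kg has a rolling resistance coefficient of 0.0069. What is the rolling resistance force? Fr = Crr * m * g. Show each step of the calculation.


Fr = 0.0069 * 80.3 * 9.81
= 0.55407 * 9.81
= 5.435 N

5.435 N


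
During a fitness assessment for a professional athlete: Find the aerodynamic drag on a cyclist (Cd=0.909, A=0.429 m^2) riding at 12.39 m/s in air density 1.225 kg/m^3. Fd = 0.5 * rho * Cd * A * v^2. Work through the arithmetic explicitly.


Fd = 0.5 * 1.225 * 0.909 * 0.429 * 12.39^2
= 0.5 * 1.225 * 0.909 * 0.429 * 153.5121
= 36.667 N

36.667 N


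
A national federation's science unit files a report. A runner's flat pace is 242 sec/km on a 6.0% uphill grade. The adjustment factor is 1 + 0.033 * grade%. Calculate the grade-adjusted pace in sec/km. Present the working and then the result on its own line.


Factor = 1 + 0.033 * 6.0 = 1.198
Adjusted pace = 242 * 1.198
= 289.92 sec/km

289.92 s/km


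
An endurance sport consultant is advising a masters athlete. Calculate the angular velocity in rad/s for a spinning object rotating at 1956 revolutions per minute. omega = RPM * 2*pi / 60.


omega = RPM * 2*pi / 60
= 1956 * 6.28318531 / 60
= 204.832 rad/s

204.832 rad/s


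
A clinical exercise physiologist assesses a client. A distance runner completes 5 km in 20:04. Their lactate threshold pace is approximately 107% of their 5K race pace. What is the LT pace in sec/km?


Convert to seconds: 20 min 4 s = 1204 s
Pace per km = 1204 / 5 = 240.8 s/km
LT pace = 240.8 * 1.07 = 257.66 s/km

257.66 s/km


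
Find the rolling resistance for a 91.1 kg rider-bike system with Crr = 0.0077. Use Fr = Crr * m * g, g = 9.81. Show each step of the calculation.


m * g = 91.1 * 9.81 = 893.691 N
Fr = 0.0077 * 893.691 = 6.881 N

6.881 N


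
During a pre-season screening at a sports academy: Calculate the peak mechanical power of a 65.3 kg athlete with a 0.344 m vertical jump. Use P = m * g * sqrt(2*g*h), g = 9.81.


First, sqrt(2gh) = sqrt(2 * 9.81 * 0.344)
= sqrt(6.74928) = 2.597938 m/s
Power = 65.3 * 9.81 * 2.597938 = 1664.22 W

1664.22 W


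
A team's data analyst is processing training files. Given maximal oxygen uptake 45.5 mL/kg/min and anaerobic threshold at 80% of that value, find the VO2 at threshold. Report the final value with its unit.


Percentage as decimal = 0.8
VO2 at AT = 45.5 * 0.8 = 36.4 mL/kg/min

36.4 mL/kg/min


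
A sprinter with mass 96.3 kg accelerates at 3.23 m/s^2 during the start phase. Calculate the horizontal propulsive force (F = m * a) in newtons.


F = m * a
= 96.3 * 3.23
= 311.05 N

311.05 N


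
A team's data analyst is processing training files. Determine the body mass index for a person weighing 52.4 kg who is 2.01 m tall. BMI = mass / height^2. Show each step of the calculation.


BMI = mass / height^2
= 52.4 / 2.01^2
= 52.4 / 4.0401
= 12.97 kg/m^2

12.97 kg/m^2


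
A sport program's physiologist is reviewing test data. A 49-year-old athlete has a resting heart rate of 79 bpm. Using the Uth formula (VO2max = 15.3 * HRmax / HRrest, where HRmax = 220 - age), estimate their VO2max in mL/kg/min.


HRmax = 220 - 49 = 171 bpm
Ratio = HRmax / HRrest = 171 / 79 = 2.1646
VO2max = 15.3 * 2.1646 = 33.12 mL/kg/min

33.12 mL/kg/min


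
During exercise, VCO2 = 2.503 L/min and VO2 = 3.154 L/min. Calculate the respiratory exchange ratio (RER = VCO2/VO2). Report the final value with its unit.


RER = VCO2 / VO2
= 2.503 / 3.154
= 0.7936

0.7936


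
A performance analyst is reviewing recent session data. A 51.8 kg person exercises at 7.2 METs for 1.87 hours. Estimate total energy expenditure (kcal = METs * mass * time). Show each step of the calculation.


Energy = METs * mass(kg) * time(h)
= 7.2 * 51.8 * 1.87
= 697.44 kcal

697.44 kcal


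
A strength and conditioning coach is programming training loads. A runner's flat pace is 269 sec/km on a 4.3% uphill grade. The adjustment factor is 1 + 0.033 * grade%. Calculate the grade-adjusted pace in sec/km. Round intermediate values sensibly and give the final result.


Factor = 1 + 0.033 * 4.3 = 1.1419
Adjusted pace = 269 * 1.1419
= 307.17 sec/km

307.17 s/km


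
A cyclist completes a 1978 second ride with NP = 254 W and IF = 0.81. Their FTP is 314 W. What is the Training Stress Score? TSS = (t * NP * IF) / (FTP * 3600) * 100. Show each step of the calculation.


t * NP * IF = 1978 * 254 * 0.81 = 406953.72
FTP * 3600 = 1130400
TSS = (406953.72 / 1130400) * 100 = 36.0

36.0 TSS


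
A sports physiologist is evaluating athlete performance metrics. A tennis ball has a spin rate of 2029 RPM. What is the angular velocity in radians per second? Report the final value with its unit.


Convert RPM to rad/s: multiply by 2*pi and divide by 60
omega = 2029 * 2 * pi / 60
= 212.476 rad/s

212.476 rad/s


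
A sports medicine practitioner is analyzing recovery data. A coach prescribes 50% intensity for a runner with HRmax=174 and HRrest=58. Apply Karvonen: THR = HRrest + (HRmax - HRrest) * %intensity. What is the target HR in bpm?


Heart rate reserve = 174 - 58 = 116
Intensity fraction = 50 / 100 = 0.5
THR = 58 + 116 * 0.5 = 116.0 bpm

116.0 bpm


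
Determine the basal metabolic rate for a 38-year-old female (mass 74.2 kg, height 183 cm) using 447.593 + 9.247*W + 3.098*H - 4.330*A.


BMR = 447.593 + 9.247*74.2 + 3.098*183 - 4.330*38
= 1536.11 kcal/day

1536.11 kcal/day


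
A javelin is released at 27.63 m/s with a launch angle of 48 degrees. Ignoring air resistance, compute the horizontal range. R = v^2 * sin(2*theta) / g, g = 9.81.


Launch speed squared = 763.4169
sin(2 * 48 deg) = 0.994522
Range = 763.4169 * 0.994522 / 9.81
= 77.394 m

77.394 m


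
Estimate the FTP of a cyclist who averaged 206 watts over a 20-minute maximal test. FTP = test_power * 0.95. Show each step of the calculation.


FTP = 206 * 0.95 = 195.7 W

195.7 W


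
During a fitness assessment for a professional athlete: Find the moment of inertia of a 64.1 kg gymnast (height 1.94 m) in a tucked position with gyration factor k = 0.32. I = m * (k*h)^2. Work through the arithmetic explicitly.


Radius of gyration = 0.32 * 1.94 = 0.6208 m
I = 64.1 * 0.6208^2
= 64.1 * 0.385393
= 24.704 kg*m^2

24.704 kg*m^2


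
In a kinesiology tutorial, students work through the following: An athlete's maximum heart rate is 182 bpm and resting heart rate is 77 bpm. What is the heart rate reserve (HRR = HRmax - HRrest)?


HRR = HRmax - HRrest
= 182 - 77
= 105 bpm

105 bpm


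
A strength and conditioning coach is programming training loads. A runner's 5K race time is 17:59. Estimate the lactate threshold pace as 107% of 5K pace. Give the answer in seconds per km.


Total race time = 17*60 + 59 = 1079 seconds
5K pace = 1079 / 5 = 215.8 sec/km
LT pace = 215.8 * 1.07 = 230.91 sec/km

230.91 s/km


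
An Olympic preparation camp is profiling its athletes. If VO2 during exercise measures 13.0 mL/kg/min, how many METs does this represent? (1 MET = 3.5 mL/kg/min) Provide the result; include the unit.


METs = VO2 / 3.5 = 13.0 / 3.5 = 3.71

3.71 METs


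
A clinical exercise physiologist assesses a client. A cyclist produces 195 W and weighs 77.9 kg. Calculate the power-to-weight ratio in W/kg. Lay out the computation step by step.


P/W = power / mass
= 195 / 77.9
= 2.503 W/kg

2.503 W/kg


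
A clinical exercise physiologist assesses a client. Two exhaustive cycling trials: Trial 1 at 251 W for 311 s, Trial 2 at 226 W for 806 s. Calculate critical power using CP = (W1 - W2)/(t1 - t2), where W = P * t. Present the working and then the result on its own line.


W1 = 251 * 311 = 78061 J
W2 = 226 * 806 = 182156 J
CP = (78061 - 182156) / (311 - 806)
= -104095 / -495
= 210.29 W

210.29 W


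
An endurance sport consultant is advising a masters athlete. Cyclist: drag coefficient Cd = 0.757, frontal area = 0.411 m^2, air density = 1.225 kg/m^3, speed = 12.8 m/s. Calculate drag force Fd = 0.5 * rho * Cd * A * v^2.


v^2 = 12.8^2 = 163.84
Fd = 0.5 * 1.225 * 0.757 * 0.411 * 163.84
= 31.222 N

31.222 N


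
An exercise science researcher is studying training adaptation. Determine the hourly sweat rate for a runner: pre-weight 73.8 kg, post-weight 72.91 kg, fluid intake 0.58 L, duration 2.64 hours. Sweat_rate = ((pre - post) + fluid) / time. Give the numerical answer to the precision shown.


Mass lost = 73.8 - 72.91 = 0.89 kg
Add fluid consumed: 0.89 + 0.58 = 1.47 L total sweat
Sweat rate = 1.47 / 2.64 = 0.557 L/h

0.557 L/h


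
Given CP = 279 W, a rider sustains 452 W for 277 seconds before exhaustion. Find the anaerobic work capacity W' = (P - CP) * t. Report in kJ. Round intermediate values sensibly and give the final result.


Excess power = 452 - 279 = 173 W
Work above CP = 173 * 277 = 47921 J
W' = 47.921 kJ

47.921 kJ


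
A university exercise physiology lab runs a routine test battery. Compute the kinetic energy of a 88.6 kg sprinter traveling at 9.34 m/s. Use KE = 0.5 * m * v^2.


Velocity squared = 87.2356
KE = 0.5 * 88.6 * 87.2356 = 3864.54 J

3864.54 J


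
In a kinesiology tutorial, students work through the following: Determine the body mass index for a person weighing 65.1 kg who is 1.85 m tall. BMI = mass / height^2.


BMI = mass / height^2
= 65.1 / 1.85^2
= 65.1 / 3.4225
= 19.02 kg/m^2

19.02 kg/m^2


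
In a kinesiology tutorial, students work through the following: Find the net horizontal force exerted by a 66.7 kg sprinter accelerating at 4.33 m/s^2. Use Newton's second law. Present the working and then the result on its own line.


Newton's second law: F = m * a
F = 66.7 * 4.33 = 288.81 N

288.81 N


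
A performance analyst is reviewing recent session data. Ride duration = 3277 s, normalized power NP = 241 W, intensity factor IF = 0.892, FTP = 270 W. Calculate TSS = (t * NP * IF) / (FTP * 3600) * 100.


Numerator = 3277 * 241 * 0.892 = 704463.244
Denominator = 270 * 3600 = 972000
TSS = 704463.244 / 972000 * 100
= 72.48

72.48 TSS


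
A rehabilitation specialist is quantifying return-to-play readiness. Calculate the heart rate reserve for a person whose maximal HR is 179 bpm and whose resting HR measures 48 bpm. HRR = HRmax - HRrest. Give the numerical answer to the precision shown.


HRmax = 179 bpm
HRrest = 48 bpm
HRR = 179 - 48 = 131 bpm

131 bpm


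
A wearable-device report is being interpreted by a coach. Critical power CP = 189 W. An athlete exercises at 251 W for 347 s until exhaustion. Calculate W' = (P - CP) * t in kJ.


P - CP = 251 - 189 = 62 W
W' = 62 * 347 = 21514 J
= 21514 / 1000 = 21.514 kJ

21.514 kJ


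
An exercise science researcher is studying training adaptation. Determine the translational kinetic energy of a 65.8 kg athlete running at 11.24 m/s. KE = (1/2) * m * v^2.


KE = 0.5 * m * v^2
= 0.5 * 65.8 * 11.24^2
= 0.5 * 65.8 * 126.3376
= 4156.51 J

4156.51 J


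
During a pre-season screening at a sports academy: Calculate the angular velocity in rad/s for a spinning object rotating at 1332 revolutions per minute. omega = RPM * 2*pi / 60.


omega = RPM * 2*pi / 60
= 1332 * 6.28318531 / 60
= 139.487 rad/s

139.487 rad/s


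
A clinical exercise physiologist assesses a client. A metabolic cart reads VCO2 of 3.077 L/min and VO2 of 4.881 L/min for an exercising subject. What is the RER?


RER = VCO2 / VO2 = 3.077 / 4.881 = 0.6304

0.6304


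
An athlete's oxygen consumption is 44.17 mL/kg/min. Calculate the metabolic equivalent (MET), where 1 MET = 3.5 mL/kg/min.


MET = VO2 / 3.5
= 44.17 / 3.5
= 12.62 METs

12.62 METs


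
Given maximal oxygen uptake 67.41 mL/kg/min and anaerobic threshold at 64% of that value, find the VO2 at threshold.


Percentage as decimal = 0.64
VO2 at AT = 67.41 * 0.64 = 43.14 mL/kg/min

43.14 mL/kg/min


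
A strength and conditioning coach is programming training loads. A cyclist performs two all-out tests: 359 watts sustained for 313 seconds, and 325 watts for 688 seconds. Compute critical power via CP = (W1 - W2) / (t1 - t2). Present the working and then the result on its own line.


W1 = P1 * t1 = 359 * 313 = 112367 J
W2 = P2 * t2 = 325 * 688 = 223600 J
CP = (112367 - 223600) / (313 - 688)
= 296.62 W

296.62 W


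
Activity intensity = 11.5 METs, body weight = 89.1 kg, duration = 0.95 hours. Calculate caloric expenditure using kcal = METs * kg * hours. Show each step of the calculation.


kcal = 11.5 * 89.1 * 0.95
= 1024.65 * 0.95
= 973.42 kcal

973.42 kcal


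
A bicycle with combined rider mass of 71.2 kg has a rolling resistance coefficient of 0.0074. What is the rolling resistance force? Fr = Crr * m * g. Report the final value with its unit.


Fr = 0.0074 * 71.2 * 9.81
= 0.52688 * 9.81
= 5.169 N

5.169 N


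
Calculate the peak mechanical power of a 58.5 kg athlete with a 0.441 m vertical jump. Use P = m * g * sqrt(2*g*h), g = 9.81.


First, sqrt(2gh) = sqrt(2 * 9.81 * 0.441)
= sqrt(8.65242) = 2.9415 m/s
Power = 58.5 * 9.81 * 2.9415 = 1688.08 W

1688.08 W


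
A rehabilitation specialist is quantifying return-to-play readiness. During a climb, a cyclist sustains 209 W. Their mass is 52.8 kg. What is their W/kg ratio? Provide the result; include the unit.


Power-to-weight = 209 W / 52.8 kg
= 3.958 W/kg

3.958 W/kg


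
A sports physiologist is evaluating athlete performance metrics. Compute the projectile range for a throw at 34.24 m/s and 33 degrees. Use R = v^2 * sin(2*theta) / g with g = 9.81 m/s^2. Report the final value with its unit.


Two times the angle = 66 degrees
sin(66) = 0.913545
R = 1172.3776 * 0.913545 / 9.81 = 109.176 m

109.176 m


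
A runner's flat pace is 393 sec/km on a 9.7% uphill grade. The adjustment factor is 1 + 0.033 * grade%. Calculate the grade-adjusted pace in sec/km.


Factor = 1 + 0.033 * 9.7 = 1.3201
Adjusted pace = 393 * 1.3201
= 518.8 sec/km

518.8 s/km


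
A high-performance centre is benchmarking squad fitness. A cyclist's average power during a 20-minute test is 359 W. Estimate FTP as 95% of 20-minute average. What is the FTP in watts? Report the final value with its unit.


FTP = 20-min power * 0.95
= 359 * 0.95
= 341.05 W

341.05 W


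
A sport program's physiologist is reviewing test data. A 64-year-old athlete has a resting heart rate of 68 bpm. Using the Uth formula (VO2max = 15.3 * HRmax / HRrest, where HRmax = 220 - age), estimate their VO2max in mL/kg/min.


HRmax = 220 - 64 = 156 bpm
Ratio = HRmax / HRrest = 156 / 68 = 2.2941
VO2max = 15.3 * 2.2941 = 35.1 mL/kg/min

35.1 mL/kg/min


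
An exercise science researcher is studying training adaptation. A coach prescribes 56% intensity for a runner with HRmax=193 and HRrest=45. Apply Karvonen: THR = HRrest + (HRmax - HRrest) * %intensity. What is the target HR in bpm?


Heart rate reserve = 193 - 45 = 148
Intensity fraction = 56 / 100 = 0.56
THR = 45 + 148 * 0.56 = 127.88 bpm

127.88 bpm


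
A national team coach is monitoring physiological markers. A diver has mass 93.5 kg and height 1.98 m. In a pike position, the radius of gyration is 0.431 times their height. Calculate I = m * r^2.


r = 0.431 * 1.98 = 0.85338 m
I = m * r^2 = 93.5 * 0.728257 = 68.092 kg*m^2

68.092 kg*m^2


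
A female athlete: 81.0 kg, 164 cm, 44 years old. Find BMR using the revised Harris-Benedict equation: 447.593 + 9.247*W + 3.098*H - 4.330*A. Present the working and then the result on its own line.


Intercept = 447.593
Weight contribution = 9.247 * 81.0 = 749.007
Height contribution = 3.098 * 164 = 508.072
Age contribution = 4.33 * 44 = 190.52
BMR = 447.593 + 749.007 + 508.072 - 190.52
= 1514.15 kcal/day

1514.15 kcal/day


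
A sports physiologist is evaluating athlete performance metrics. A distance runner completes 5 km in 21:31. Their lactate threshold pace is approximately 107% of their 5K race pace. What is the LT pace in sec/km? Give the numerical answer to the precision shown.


Convert to seconds: 21 min 31 s = 1291 s
Pace per km = 1291 / 5 = 258.2 s/km
LT pace = 258.2 * 1.07 = 276.27 s/km

276.27 s/km
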